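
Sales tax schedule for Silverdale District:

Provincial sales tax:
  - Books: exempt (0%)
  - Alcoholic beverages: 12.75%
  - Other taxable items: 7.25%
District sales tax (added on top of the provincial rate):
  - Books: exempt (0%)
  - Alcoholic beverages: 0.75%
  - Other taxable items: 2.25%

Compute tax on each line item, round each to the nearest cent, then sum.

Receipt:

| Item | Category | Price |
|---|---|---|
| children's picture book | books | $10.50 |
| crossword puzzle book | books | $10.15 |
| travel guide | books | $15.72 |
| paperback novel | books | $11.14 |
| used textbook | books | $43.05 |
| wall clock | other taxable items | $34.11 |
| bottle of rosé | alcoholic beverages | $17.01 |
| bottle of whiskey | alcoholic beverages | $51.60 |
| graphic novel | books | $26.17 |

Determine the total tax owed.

Children's picture book $10.50: books → 0% + 0% district = 0% → $0.00
Crossword puzzle book $10.15: books → 0% + 0% district = 0% → $0.00
Travel guide $15.72: books → 0% + 0% district = 0% → $0.00
Paperback novel $11.14: books → 0% + 0% district = 0% → $0.00
Used textbook $43.05: books → 0% + 0% district = 0% → $0.00
Wall clock $34.11: other taxable items → 7.25% + 2.25% district = 9.5% → $3.24
Bottle of rosé $17.01: alcoholic beverages → 12.75% + 0.75% district = 13.5% → $2.30
Bottle of whiskey $51.60: alcoholic beverages → 12.75% + 0.75% district = 13.5% → $6.97
Graphic novel $26.17: books → 0% + 0% district = 0% → $0.00
Total tax = $3.24 + $2.30 + $6.97 = $12.51

$12.51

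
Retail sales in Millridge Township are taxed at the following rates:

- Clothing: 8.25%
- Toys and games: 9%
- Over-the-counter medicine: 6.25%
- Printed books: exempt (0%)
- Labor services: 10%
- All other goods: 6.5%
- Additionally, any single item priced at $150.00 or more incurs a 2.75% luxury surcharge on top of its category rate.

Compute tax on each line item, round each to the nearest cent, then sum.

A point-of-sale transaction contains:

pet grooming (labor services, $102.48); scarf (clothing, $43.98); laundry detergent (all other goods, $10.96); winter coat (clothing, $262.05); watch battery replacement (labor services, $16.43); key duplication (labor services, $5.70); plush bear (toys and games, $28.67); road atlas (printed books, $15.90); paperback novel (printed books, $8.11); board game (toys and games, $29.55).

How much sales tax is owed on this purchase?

Pet grooming $102.48: labor services → 10% → $10.25
Scarf $43.98: clothing → 8.25% → $3.63
Laundry detergent $10.96: all other goods → 6.5% → $0.71
Winter coat $262.05: clothing → 8.25% + 2.75% surcharge = 11% → $28.83
Watch battery replacement $16.43: labor services → 10% → $1.64
Key duplication $5.70: labor services → 10% → $0.57
Plush bear $28.67: toys and games → 9% → $2.58
Road atlas $15.90: printed books → 0% → $0.00
Paperback novel $8.11: printed books → 0% → $0.00
Board game $29.55: toys and games → 9% → $2.66
Total tax = $10.25 + $3.63 + $0.71 + $28.83 + $1.64 + $0.57 + $2.58 + $2.66 = $50.87

$50.87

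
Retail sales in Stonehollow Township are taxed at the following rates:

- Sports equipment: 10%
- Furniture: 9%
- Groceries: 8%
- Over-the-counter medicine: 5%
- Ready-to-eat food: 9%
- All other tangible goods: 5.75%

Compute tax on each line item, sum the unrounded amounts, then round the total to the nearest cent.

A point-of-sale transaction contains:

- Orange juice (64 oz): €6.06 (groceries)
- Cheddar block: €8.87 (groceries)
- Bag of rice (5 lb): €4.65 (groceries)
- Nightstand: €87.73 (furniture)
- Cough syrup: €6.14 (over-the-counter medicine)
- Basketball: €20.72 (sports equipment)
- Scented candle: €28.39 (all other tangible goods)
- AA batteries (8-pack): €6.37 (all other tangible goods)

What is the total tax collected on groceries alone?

Orange juice (64 oz) €6.06: groceries → 8% → €0.4848
Cheddar block €8.87: groceries → 8% → €0.7096
Bag of rice (5 lb) €4.65: groceries → 8% → €0.372
Tax on groceries: unrounded sum = €1.5664 → €1.57

€1.57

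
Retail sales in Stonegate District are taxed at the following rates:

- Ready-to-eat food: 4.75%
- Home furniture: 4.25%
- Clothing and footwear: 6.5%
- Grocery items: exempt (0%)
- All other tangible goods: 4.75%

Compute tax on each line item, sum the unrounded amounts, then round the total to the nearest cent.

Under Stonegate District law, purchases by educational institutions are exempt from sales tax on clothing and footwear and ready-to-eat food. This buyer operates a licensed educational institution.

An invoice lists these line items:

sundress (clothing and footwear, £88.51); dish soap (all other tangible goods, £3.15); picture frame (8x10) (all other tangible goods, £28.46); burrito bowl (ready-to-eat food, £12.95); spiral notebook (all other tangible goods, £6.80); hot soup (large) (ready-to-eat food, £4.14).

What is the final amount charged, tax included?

Sundress £88.51: clothing and footwear, buyer-exempt → 0% → £0.00
Dish soap £3.15: all other tangible goods → 4.75% → £0.149625
Picture frame (8x10) £28.46: all other tangible goods → 4.75% → £1.35185
Burrito bowl £12.95: ready-to-eat food, buyer-exempt → 0% → £0.00
Spiral notebook £6.80: all other tangible goods → 4.75% → £0.323
Hot soup (large) £4.14: ready-to-eat food, buyer-exempt → 0% → £0.00
Subtotal = £144.01; unrounded tax = £1.824475 → £1.82; total due = £145.83

£145.83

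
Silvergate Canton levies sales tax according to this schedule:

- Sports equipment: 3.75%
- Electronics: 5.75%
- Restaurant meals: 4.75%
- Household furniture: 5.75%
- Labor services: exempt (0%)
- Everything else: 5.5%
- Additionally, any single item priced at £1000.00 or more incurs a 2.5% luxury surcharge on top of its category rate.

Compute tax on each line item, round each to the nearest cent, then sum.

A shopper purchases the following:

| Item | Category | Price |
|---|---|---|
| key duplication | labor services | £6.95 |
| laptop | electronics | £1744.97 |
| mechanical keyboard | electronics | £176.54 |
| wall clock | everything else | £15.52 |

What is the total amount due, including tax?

£2098.94

Key duplication £6.95: labor services → 0% → £0.00
Laptop £1744.97: electronics → 5.75% + 2.5% surcharge = 8.25% → £143.96
Mechanical keyboard £176.54: electronics → 5.75% → £10.15
Wall clock £15.52: everything else → 5.5% → £0.85
Subtotal = £1943.98; tax = £154.96; total due = £2098.94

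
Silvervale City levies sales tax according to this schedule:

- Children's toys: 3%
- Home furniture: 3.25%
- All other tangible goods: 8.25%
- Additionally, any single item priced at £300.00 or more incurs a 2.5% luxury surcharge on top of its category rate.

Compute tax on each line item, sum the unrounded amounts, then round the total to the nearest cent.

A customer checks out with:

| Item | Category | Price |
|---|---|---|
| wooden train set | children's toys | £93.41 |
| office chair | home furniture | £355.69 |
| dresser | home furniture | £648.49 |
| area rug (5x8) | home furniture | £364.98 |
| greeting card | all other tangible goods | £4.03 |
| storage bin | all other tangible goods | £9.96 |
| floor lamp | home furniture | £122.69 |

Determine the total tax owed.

Wooden train set £93.41: children's toys → 3% → £2.8023
Office chair £355.69: home furniture → 3.25% + 2.5% surcharge = 5.75% → £20.452175
Dresser £648.49: home furniture → 3.25% + 2.5% surcharge = 5.75% → £37.288175
Area rug (5x8) £364.98: home furniture → 3.25% + 2.5% surcharge = 5.75% → £20.98635
Greeting card £4.03: all other tangible goods → 8.25% → £0.332475
Storage bin £9.96: all other tangible goods → 8.25% → £0.8217
Floor lamp £122.69: home furniture → 3.25% → £3.987425
Unrounded tax sum = £86.6706 → £86.67

£86.67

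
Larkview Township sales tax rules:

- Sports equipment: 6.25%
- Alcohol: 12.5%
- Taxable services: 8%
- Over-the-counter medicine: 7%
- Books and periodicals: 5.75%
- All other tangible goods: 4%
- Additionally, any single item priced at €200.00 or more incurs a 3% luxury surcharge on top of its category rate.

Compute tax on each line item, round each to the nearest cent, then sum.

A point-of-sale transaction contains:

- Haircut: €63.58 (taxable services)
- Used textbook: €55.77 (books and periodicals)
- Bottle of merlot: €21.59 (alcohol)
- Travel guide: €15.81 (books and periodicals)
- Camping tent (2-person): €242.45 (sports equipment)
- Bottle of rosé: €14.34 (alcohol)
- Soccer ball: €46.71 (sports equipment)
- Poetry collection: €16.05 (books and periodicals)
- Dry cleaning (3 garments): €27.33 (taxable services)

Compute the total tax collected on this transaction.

Haircut €63.58: taxable services → 8% → €5.09
Used textbook €55.77: books and periodicals → 5.75% → €3.21
Bottle of merlot €21.59: alcohol → 12.5% → €2.70
Travel guide €15.81: books and periodicals → 5.75% → €0.91
Camping tent (2-person) €242.45: sports equipment → 6.25% + 3% surcharge = 9.25% → €22.43
Bottle of rosé €14.34: alcohol → 12.5% → €1.79
Soccer ball €46.71: sports equipment → 6.25% → €2.92
Poetry collection €16.05: books and periodicals → 5.75% → €0.92
Dry cleaning (3 garments) €27.33: taxable services → 8% → €2.19
Total tax = €5.09 + €3.21 + €2.70 + €0.91 + €22.43 + €1.79 + €2.92 + €0.92 + €2.19 = €42.16

€42.16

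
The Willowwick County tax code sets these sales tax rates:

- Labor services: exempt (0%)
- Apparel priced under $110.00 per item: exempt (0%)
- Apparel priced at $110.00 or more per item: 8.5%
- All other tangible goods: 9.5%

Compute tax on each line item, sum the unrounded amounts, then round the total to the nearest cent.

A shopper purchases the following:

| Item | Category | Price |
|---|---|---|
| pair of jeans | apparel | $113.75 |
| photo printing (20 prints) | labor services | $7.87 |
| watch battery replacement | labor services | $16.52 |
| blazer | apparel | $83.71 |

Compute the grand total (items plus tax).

Pair of jeans $113.75: apparel, $110.00 or more → 8.5% → $9.66875
Photo printing (20 prints) $7.87: labor services → 0% → $0.00
Watch battery replacement $16.52: labor services → 0% → $0.00
Blazer $83.71: apparel, under $110.00 → 0% → $0.00
Subtotal = $221.85; unrounded tax = $9.66875 → $9.67; total due = $231.52

$231.52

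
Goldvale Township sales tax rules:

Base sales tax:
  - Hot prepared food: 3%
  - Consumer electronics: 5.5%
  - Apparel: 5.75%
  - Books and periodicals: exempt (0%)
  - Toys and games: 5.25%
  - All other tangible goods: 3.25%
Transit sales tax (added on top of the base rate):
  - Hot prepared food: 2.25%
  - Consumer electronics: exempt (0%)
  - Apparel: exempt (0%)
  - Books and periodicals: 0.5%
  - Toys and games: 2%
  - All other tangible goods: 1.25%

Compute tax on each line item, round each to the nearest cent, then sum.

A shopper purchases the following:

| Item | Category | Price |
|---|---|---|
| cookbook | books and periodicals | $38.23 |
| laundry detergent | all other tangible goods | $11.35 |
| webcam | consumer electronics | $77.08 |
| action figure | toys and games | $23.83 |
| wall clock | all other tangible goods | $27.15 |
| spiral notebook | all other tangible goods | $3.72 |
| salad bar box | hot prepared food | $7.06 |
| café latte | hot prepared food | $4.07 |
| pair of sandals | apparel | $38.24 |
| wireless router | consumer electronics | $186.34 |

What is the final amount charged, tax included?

$438.16

Cookbook $38.23: books and periodicals → 0% + 0.5% transit = 0.5% → $0.19
Laundry detergent $11.35: all other tangible goods → 3.25% + 1.25% transit = 4.5% → $0.51
Webcam $77.08: consumer electronics → 5.5% + 0% transit = 5.5% → $4.24
Action figure $23.83: toys and games → 5.25% + 2% transit = 7.25% → $1.73
Wall clock $27.15: all other tangible goods → 3.25% + 1.25% transit = 4.5% → $1.22
Spiral notebook $3.72: all other tangible goods → 3.25% + 1.25% transit = 4.5% → $0.17
Salad bar box $7.06: hot prepared food → 3% + 2.25% transit = 5.25% → $0.37
Café latte $4.07: hot prepared food → 3% + 2.25% transit = 5.25% → $0.21
Pair of sandals $38.24: apparel → 5.75% + 0% transit = 5.75% → $2.20
Wireless router $186.34: consumer electronics → 5.5% + 0% transit = 5.5% → $10.25
Subtotal = $417.07; tax = $21.09; total due = $438.16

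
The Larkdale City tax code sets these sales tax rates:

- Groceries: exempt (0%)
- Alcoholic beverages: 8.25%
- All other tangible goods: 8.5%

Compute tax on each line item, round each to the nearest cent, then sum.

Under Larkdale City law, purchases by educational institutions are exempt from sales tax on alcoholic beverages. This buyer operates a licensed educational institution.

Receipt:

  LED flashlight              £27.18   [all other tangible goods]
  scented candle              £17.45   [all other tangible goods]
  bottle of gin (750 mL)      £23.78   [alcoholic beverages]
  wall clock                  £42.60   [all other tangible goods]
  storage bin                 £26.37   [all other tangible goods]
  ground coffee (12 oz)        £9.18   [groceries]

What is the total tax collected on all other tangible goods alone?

£9.65

LED flashlight £27.18: all other tangible goods → 8.5% → £2.31
Scented candle £17.45: all other tangible goods → 8.5% → £1.48
Wall clock £42.60: all other tangible goods → 8.5% → £3.62
Storage bin £26.37: all other tangible goods → 8.5% → £2.24
Tax on all other tangible goods = £2.31 + £1.48 + £3.62 + £2.24 = £9.65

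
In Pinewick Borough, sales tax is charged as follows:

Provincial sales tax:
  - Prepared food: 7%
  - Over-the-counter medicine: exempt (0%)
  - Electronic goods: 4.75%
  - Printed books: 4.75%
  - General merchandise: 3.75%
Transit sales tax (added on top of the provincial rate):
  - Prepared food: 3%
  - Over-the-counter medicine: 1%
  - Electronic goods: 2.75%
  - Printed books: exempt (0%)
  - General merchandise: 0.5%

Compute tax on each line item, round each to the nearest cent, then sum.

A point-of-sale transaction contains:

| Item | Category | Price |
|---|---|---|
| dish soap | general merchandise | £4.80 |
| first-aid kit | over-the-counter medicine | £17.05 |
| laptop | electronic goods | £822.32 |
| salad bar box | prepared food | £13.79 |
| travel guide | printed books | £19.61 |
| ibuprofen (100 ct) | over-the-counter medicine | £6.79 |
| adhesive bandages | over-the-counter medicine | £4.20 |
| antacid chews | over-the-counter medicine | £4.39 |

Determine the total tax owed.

£64.50

Dish soap £4.80: general merchandise → 3.75% + 0.5% transit = 4.25% → £0.20
First-aid kit £17.05: over-the-counter medicine → 0% + 1% transit = 1% → £0.17
Laptop £822.32: electronic goods → 4.75% + 2.75% transit = 7.5% → £61.67
Salad bar box £13.79: prepared food → 7% + 3% transit = 10% → £1.38
Travel guide £19.61: printed books → 4.75% + 0% transit = 4.75% → £0.93
Ibuprofen (100 ct) £6.79: over-the-counter medicine → 0% + 1% transit = 1% → £0.07
Adhesive bandages £4.20: over-the-counter medicine → 0% + 1% transit = 1% → £0.04
Antacid chews £4.39: over-the-counter medicine → 0% + 1% transit = 1% → £0.04
Total tax = £0.20 + £0.17 + £61.67 + £1.38 + £0.93 + £0.07 + £0.04 + £0.04 = £64.50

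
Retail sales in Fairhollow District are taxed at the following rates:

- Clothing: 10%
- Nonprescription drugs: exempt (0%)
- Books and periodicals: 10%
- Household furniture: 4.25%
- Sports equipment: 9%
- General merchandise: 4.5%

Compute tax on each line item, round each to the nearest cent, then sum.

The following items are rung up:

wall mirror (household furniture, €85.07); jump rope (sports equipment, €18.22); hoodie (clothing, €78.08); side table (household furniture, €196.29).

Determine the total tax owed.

€21.41

Wall mirror €85.07: household furniture → 4.25% → €3.62
Jump rope €18.22: sports equipment → 9% → €1.64
Hoodie €78.08: clothing → 10% → €7.81
Side table €196.29: household furniture → 4.25% → €8.34
Total tax = €3.62 + €1.64 + €7.81 + €8.34 = €21.41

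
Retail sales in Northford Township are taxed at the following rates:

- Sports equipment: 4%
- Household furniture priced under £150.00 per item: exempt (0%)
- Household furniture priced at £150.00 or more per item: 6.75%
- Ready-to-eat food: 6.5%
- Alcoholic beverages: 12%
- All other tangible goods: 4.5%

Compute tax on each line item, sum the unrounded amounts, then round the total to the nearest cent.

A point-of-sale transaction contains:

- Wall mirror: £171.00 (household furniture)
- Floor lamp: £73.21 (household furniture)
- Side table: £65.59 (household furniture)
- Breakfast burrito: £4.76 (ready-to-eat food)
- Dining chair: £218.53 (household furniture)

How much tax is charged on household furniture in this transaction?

Wall mirror £171.00: household furniture, £150.00 or more → 6.75% → £11.5425
Floor lamp £73.21: household furniture, under £150.00 → 0% → £0.00
Side table £65.59: household furniture, under £150.00 → 0% → £0.00
Dining chair £218.53: household furniture, £150.00 or more → 6.75% → £14.750775
Tax on household furniture: unrounded sum = £26.293275 → £26.29

£26.29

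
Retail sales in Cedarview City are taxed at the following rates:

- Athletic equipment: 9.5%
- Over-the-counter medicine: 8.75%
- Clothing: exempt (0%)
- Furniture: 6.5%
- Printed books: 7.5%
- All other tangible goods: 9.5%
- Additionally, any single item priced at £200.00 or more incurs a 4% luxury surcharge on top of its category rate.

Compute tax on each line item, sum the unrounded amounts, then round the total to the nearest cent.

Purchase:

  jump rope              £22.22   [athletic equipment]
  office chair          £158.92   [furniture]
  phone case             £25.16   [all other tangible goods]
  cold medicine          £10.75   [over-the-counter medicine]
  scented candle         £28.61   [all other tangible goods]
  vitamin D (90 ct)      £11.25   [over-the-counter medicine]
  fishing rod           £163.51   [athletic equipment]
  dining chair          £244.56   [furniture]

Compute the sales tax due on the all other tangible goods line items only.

Phone case £25.16: all other tangible goods → 9.5% → £2.3902
Scented candle £28.61: all other tangible goods → 9.5% → £2.71795
Tax on all other tangible goods: unrounded sum = £5.10815 → £5.11

£5.11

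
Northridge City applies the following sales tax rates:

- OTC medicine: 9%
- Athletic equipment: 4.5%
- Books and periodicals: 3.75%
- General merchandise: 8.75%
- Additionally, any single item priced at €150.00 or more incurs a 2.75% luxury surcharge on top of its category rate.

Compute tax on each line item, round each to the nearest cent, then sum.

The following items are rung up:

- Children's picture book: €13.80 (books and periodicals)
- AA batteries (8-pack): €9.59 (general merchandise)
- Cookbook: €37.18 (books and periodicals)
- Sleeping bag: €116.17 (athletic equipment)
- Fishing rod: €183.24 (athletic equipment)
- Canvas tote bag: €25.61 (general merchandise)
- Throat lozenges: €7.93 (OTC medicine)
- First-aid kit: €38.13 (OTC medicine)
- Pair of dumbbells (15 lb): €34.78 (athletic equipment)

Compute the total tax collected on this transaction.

Children's picture book €13.80: books and periodicals → 3.75% → €0.52
AA batteries (8-pack) €9.59: general merchandise → 8.75% → €0.84
Cookbook €37.18: books and periodicals → 3.75% → €1.39
Sleeping bag €116.17: athletic equipment → 4.5% → €5.23
Fishing rod €183.24: athletic equipment → 4.5% + 2.75% surcharge = 7.25% → €13.28
Canvas tote bag €25.61: general merchandise → 8.75% → €2.24
Throat lozenges €7.93: OTC medicine → 9% → €0.71
First-aid kit €38.13: OTC medicine → 9% → €3.43
Pair of dumbbells (15 lb) €34.78: athletic equipment → 4.5% → €1.57
Total tax = €0.52 + €0.84 + €1.39 + €5.23 + €13.28 + €2.24 + €0.71 + €3.43 + €1.57 = €29.21

€29.21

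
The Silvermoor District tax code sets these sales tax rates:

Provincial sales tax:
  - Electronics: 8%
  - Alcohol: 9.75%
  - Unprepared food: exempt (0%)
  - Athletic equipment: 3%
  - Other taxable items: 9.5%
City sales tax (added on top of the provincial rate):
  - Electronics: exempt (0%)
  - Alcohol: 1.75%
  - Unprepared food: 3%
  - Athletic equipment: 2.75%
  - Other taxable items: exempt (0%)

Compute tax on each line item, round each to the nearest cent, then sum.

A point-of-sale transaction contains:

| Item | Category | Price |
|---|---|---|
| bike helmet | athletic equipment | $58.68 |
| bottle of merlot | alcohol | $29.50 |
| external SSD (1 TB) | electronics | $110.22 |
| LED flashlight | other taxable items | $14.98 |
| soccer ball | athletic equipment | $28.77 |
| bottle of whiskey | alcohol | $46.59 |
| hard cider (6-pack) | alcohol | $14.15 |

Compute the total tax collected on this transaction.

$25.64

Bike helmet $58.68: athletic equipment → 3% + 2.75% city = 5.75% → $3.37
Bottle of merlot $29.50: alcohol → 9.75% + 1.75% city = 11.5% → $3.39
External SSD (1 TB) $110.22: electronics → 8% + 0% city = 8% → $8.82
LED flashlight $14.98: other taxable items → 9.5% + 0% city = 9.5% → $1.42
Soccer ball $28.77: athletic equipment → 3% + 2.75% city = 5.75% → $1.65
Bottle of whiskey $46.59: alcohol → 9.75% + 1.75% city = 11.5% → $5.36
Hard cider (6-pack) $14.15: alcohol → 9.75% + 1.75% city = 11.5% → $1.63
Total tax = $3.37 + $3.39 + $8.82 + $1.42 + $1.65 + $5.36 + $1.63 = $25.64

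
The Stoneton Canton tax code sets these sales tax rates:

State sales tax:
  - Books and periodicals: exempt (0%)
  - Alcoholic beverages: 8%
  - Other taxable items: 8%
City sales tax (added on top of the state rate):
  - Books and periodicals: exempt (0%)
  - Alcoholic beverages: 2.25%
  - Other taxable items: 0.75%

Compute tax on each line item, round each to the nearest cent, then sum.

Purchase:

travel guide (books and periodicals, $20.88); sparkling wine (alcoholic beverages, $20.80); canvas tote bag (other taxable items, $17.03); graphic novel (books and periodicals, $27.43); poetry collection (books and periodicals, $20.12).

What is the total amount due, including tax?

$109.88

Travel guide $20.88: books and periodicals → 0% + 0% city = 0% → $0.00
Sparkling wine $20.80: alcoholic beverages → 8% + 2.25% city = 10.25% → $2.13
Canvas tote bag $17.03: other taxable items → 8% + 0.75% city = 8.75% → $1.49
Graphic novel $27.43: books and periodicals → 0% + 0% city = 0% → $0.00
Poetry collection $20.12: books and periodicals → 0% + 0% city = 0% → $0.00
Subtotal = $106.26; tax = $3.62; total due = $109.88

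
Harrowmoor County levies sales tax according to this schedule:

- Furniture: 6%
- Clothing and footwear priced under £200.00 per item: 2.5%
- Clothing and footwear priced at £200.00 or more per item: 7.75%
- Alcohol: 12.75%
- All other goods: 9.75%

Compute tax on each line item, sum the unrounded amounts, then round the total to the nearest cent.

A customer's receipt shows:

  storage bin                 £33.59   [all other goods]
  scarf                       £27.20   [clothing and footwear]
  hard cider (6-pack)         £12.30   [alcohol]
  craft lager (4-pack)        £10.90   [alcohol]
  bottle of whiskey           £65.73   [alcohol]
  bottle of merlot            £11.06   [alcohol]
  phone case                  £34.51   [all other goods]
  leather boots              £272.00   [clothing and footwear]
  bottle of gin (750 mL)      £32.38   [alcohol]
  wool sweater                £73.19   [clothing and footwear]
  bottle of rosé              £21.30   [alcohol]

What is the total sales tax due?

Storage bin £33.59: all other goods → 9.75% → £3.275025
Scarf £27.20: clothing and footwear, under £200.00 → 2.5% → £0.68
Hard cider (6-pack) £12.30: alcohol → 12.75% → £1.56825
Craft lager (4-pack) £10.90: alcohol → 12.75% → £1.38975
Bottle of whiskey £65.73: alcohol → 12.75% → £8.380575
Bottle of merlot £11.06: alcohol → 12.75% → £1.41015
Phone case £34.51: all other goods → 9.75% → £3.364725
Leather boots £272.00: clothing and footwear, £200.00 or more → 7.75% → £21.08
Bottle of gin (750 mL) £32.38: alcohol → 12.75% → £4.12845
Wool sweater £73.19: clothing and footwear, under £200.00 → 2.5% → £1.82975
Bottle of rosé £21.30: alcohol → 12.75% → £2.71575
Unrounded tax sum = £49.822425 → £49.82

£49.82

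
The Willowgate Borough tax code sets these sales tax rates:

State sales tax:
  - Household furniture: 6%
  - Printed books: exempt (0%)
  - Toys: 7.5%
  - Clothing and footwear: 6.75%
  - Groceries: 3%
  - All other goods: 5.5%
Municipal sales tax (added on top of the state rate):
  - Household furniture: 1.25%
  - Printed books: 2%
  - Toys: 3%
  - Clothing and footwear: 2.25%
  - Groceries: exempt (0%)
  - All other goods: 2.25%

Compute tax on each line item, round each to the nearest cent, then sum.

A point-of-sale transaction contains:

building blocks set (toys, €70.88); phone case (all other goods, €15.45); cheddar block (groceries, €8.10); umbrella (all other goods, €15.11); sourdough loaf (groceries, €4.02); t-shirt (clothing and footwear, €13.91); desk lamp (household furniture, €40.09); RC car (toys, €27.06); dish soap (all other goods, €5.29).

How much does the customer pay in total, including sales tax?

Building blocks set €70.88: toys → 7.5% + 3% municipal = 10.5% → €7.44
Phone case €15.45: all other goods → 5.5% + 2.25% municipal = 7.75% → €1.20
Cheddar block €8.10: groceries → 3% + 0% municipal = 3% → €0.24
Umbrella €15.11: all other goods → 5.5% + 2.25% municipal = 7.75% → €1.17
Sourdough loaf €4.02: groceries → 3% + 0% municipal = 3% → €0.12
T-shirt €13.91: clothing and footwear → 6.75% + 2.25% municipal = 9% → €1.25
Desk lamp €40.09: household furniture → 6% + 1.25% municipal = 7.25% → €2.91
RC car €27.06: toys → 7.5% + 3% municipal = 10.5% → €2.84
Dish soap €5.29: all other goods → 5.5% + 2.25% municipal = 7.75% → €0.41
Subtotal = €199.91; tax = €17.58; total due = €217.49

€217.49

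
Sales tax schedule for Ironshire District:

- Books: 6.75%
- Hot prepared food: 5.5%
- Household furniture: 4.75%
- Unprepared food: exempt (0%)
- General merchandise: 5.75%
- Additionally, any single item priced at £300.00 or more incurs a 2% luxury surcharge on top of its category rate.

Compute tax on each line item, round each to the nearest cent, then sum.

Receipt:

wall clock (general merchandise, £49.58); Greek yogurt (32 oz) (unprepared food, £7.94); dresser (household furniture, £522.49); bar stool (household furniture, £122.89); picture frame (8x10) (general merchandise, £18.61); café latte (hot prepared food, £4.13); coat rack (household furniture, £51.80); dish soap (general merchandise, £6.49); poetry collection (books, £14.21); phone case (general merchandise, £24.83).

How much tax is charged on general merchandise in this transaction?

£5.72

Wall clock £49.58: general merchandise → 5.75% → £2.85
Picture frame (8x10) £18.61: general merchandise → 5.75% → £1.07
Dish soap £6.49: general merchandise → 5.75% → £0.37
Phone case £24.83: general merchandise → 5.75% → £1.43
Tax on general merchandise = £2.85 + £1.07 + £0.37 + £1.43 = £5.72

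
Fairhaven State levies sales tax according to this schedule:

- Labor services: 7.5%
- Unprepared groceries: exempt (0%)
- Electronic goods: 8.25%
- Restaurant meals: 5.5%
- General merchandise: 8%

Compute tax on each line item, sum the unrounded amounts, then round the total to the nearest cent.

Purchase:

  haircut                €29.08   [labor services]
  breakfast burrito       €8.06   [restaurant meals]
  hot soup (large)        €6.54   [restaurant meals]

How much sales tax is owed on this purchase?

€2.98

Haircut €29.08: labor services → 7.5% → €2.181
Breakfast burrito €8.06: restaurant meals → 5.5% → €0.4433
Hot soup (large) €6.54: restaurant meals → 5.5% → €0.3597
Unrounded tax sum = €2.984 → €2.98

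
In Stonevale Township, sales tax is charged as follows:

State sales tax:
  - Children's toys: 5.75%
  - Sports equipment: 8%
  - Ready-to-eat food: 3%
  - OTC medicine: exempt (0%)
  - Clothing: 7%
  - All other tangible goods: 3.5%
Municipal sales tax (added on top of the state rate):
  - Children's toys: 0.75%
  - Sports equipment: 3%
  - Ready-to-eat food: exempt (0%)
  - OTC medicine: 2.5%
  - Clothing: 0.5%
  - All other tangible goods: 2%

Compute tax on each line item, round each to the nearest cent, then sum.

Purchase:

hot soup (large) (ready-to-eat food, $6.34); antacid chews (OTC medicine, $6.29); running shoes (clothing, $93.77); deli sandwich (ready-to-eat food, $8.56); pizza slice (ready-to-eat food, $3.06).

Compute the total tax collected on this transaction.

$7.73

Hot soup (large) $6.34: ready-to-eat food → 3% + 0% municipal = 3% → $0.19
Antacid chews $6.29: OTC medicine → 0% + 2.5% municipal = 2.5% → $0.16
Running shoes $93.77: clothing → 7% + 0.5% municipal = 7.5% → $7.03
Deli sandwich $8.56: ready-to-eat food → 3% + 0% municipal = 3% → $0.26
Pizza slice $3.06: ready-to-eat food → 3% + 0% municipal = 3% → $0.09
Total tax = $0.19 + $0.16 + $7.03 + $0.26 + $0.09 = $7.73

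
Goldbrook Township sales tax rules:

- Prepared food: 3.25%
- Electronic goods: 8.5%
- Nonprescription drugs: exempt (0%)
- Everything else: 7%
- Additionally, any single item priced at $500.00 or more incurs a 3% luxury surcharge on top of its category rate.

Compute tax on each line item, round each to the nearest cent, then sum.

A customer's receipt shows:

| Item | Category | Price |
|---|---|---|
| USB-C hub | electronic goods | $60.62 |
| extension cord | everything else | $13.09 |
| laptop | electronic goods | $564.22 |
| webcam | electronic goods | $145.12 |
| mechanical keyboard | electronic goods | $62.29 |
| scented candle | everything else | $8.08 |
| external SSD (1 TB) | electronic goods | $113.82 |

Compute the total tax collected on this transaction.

$98.83

USB-C hub $60.62: electronic goods → 8.5% → $5.15
Extension cord $13.09: everything else → 7% → $0.92
Laptop $564.22: electronic goods → 8.5% + 3% surcharge = 11.5% → $64.89
Webcam $145.12: electronic goods → 8.5% → $12.34
Mechanical keyboard $62.29: electronic goods → 8.5% → $5.29
Scented candle $8.08: everything else → 7% → $0.57
External SSD (1 TB) $113.82: electronic goods → 8.5% → $9.67
Total tax = $5.15 + $0.92 + $64.89 + $12.34 + $5.29 + $0.57 + $9.67 = $98.83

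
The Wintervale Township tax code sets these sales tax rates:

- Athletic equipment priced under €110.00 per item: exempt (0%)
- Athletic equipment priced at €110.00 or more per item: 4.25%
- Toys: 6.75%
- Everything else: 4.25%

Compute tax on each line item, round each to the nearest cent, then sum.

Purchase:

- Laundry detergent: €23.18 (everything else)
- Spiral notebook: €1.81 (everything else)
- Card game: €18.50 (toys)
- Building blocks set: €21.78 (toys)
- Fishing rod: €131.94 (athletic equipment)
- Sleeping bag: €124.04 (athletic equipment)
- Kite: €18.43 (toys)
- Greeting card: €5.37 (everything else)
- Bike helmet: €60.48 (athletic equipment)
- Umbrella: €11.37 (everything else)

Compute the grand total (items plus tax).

€433.52

Laundry detergent €23.18: everything else → 4.25% → €0.99
Spiral notebook €1.81: everything else → 4.25% → €0.08
Card game €18.50: toys → 6.75% → €1.25
Building blocks set €21.78: toys → 6.75% → €1.47
Fishing rod €131.94: athletic equipment, €110.00 or more → 4.25% → €5.61
Sleeping bag €124.04: athletic equipment, €110.00 or more → 4.25% → €5.27
Kite €18.43: toys → 6.75% → €1.24
Greeting card €5.37: everything else → 4.25% → €0.23
Bike helmet €60.48: athletic equipment, under €110.00 → 0% → €0.00
Umbrella €11.37: everything else → 4.25% → €0.48
Subtotal = €416.90; tax = €16.62; total due = €433.52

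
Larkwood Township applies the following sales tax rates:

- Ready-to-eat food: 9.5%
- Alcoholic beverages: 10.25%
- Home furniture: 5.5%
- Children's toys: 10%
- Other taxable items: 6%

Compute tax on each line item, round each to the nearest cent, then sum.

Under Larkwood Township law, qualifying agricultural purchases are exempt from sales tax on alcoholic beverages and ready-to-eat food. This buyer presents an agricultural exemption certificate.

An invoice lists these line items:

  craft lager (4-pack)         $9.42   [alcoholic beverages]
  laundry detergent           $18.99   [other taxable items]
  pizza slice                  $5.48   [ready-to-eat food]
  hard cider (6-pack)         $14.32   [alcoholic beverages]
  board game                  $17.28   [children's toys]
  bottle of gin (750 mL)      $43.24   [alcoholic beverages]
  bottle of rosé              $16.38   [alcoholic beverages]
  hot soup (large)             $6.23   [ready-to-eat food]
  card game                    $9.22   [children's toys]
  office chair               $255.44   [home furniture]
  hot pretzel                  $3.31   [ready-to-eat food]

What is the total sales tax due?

Craft lager (4-pack) $9.42: alcoholic beverages, buyer-exempt → 0% → $0.00
Laundry detergent $18.99: other taxable items → 6% → $1.14
Pizza slice $5.48: ready-to-eat food, buyer-exempt → 0% → $0.00
Hard cider (6-pack) $14.32: alcoholic beverages, buyer-exempt → 0% → $0.00
Board game $17.28: children's toys → 10% → $1.73
Bottle of gin (750 mL) $43.24: alcoholic beverages, buyer-exempt → 0% → $0.00
Bottle of rosé $16.38: alcoholic beverages, buyer-exempt → 0% → $0.00
Hot soup (large) $6.23: ready-to-eat food, buyer-exempt → 0% → $0.00
Card game $9.22: children's toys → 10% → $0.92
Office chair $255.44: home furniture → 5.5% → $14.05
Hot pretzel $3.31: ready-to-eat food, buyer-exempt → 0% → $0.00
Total tax = $1.14 + $1.73 + $0.92 + $14.05 = $17.84

$17.84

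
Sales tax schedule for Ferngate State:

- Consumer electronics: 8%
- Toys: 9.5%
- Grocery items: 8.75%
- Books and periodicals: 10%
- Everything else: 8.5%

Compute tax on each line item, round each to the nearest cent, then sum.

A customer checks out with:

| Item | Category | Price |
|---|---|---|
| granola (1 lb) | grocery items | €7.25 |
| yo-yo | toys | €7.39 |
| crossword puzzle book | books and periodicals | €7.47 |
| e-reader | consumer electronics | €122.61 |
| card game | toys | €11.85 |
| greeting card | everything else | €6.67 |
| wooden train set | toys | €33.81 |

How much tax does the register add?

€16.80

Granola (1 lb) €7.25: grocery items → 8.75% → €0.63
Yo-yo €7.39: toys → 9.5% → €0.70
Crossword puzzle book €7.47: books and periodicals → 10% → €0.75
E-reader €122.61: consumer electronics → 8% → €9.81
Card game €11.85: toys → 9.5% → €1.13
Greeting card €6.67: everything else → 8.5% → €0.57
Wooden train set €33.81: toys → 9.5% → €3.21
Total tax = €0.63 + €0.70 + €0.75 + €9.81 + €1.13 + €0.57 + €3.21 = €16.80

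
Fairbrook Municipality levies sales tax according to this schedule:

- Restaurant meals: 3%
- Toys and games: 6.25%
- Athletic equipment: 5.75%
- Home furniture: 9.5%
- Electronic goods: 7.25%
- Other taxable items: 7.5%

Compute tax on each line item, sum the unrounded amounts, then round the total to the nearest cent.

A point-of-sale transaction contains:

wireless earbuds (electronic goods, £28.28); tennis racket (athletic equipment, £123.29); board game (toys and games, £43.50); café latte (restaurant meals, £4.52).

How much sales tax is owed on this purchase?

Wireless earbuds £28.28: electronic goods → 7.25% → £2.0503
Tennis racket £123.29: athletic equipment → 5.75% → £7.089175
Board game £43.50: toys and games → 6.25% → £2.71875
Café latte £4.52: restaurant meals → 3% → £0.1356
Unrounded tax sum = £11.993825 → £11.99

£11.99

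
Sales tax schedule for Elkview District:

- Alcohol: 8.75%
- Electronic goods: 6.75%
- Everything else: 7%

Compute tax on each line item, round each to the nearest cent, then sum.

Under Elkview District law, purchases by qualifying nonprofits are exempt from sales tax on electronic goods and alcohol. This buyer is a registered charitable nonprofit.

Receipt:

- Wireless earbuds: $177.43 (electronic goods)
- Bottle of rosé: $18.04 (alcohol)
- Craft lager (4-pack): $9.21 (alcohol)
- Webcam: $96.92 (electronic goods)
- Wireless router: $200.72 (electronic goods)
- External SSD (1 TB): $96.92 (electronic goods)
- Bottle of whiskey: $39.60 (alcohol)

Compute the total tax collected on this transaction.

$0.00

Wireless earbuds $177.43: electronic goods, buyer-exempt → 0% → $0.00
Bottle of rosé $18.04: alcohol, buyer-exempt → 0% → $0.00
Craft lager (4-pack) $9.21: alcohol, buyer-exempt → 0% → $0.00
Webcam $96.92: electronic goods, buyer-exempt → 0% → $0.00
Wireless router $200.72: electronic goods, buyer-exempt → 0% → $0.00
External SSD (1 TB) $96.92: electronic goods, buyer-exempt → 0% → $0.00
Bottle of whiskey $39.60: alcohol, buyer-exempt → 0% → $0.00
Total tax = $0.00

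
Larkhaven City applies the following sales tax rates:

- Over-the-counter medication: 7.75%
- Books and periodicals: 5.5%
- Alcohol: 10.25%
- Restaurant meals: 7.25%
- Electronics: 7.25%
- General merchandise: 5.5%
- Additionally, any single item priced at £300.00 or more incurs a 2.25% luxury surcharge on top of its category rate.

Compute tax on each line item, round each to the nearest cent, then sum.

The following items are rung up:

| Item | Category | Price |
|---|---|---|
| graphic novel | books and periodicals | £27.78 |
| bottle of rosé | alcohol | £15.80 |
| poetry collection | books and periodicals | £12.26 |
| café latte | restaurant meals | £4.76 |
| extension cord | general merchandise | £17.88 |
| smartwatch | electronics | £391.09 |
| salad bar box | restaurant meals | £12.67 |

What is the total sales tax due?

£43.22

Graphic novel £27.78: books and periodicals → 5.5% → £1.53
Bottle of rosé £15.80: alcohol → 10.25% → £1.62
Poetry collection £12.26: books and periodicals → 5.5% → £0.67
Café latte £4.76: restaurant meals → 7.25% → £0.35
Extension cord £17.88: general merchandise → 5.5% → £0.98
Smartwatch £391.09: electronics → 7.25% + 2.25% surcharge = 9.5% → £37.15
Salad bar box £12.67: restaurant meals → 7.25% → £0.92
Total tax = £1.53 + £1.62 + £0.67 + £0.35 + £0.98 + £37.15 + £0.92 = £43.22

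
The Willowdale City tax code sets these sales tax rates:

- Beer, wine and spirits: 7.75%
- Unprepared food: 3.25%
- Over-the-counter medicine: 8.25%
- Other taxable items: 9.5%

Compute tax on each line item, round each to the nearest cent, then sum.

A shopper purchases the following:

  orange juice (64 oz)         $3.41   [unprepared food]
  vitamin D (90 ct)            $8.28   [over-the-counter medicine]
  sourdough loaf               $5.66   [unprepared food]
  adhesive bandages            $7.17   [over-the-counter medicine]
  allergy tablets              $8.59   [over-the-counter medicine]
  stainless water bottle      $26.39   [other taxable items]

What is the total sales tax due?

$4.78

Orange juice (64 oz) $3.41: unprepared food → 3.25% → $0.11
Vitamin D (90 ct) $8.28: over-the-counter medicine → 8.25% → $0.68
Sourdough loaf $5.66: unprepared food → 3.25% → $0.18
Adhesive bandages $7.17: over-the-counter medicine → 8.25% → $0.59
Allergy tablets $8.59: over-the-counter medicine → 8.25% → $0.71
Stainless water bottle $26.39: other taxable items → 9.5% → $2.51
Total tax = $0.11 + $0.68 + $0.18 + $0.59 + $0.71 + $2.51 = $4.78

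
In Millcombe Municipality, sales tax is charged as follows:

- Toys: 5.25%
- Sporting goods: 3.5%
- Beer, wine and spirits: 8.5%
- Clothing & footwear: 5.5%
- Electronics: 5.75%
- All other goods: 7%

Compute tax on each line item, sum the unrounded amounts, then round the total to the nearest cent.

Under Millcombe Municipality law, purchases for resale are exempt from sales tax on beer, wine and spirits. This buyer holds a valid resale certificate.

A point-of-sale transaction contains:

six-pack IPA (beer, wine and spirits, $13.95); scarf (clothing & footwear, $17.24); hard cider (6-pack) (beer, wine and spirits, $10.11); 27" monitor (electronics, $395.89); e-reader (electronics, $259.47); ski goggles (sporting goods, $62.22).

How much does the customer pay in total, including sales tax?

Six-pack IPA $13.95: beer, wine and spirits, buyer-exempt → 0% → $0.00
Scarf $17.24: clothing & footwear → 5.5% → $0.9482
Hard cider (6-pack) $10.11: beer, wine and spirits, buyer-exempt → 0% → $0.00
27" monitor $395.89: electronics → 5.75% → $22.763675
E-reader $259.47: electronics → 5.75% → $14.919525
Ski goggles $62.22: sporting goods → 3.5% → $2.1777
Subtotal = $758.88; unrounded tax = $40.8091 → $40.81; total due = $799.69

$799.69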